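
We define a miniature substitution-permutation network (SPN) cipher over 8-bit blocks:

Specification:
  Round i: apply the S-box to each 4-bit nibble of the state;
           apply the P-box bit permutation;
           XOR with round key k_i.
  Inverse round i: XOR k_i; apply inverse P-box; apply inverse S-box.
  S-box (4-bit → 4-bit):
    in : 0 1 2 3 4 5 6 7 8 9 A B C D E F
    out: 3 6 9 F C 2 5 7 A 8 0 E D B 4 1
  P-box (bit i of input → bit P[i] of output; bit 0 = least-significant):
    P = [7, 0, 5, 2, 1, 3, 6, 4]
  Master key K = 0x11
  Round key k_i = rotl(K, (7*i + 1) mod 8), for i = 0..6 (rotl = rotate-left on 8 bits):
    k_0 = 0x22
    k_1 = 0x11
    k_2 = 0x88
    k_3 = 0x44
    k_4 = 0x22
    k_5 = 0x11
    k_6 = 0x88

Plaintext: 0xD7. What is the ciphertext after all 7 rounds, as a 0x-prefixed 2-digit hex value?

s_0 = plaintext = 0xD7
s_1 = Round(s_0, k_0) = 0x99
s_2 = Round(s_1, k_1) = 0x05
s_3 = Round(s_2, k_2) = 0x83
s_4 = Round(s_3, k_3) = 0xF9
s_5 = Round(s_4, k_4) = 0x24
s_6 = Round(s_5, k_5) = 0x27
s_7 = Round(s_6, k_6) = 0x3B

0x3B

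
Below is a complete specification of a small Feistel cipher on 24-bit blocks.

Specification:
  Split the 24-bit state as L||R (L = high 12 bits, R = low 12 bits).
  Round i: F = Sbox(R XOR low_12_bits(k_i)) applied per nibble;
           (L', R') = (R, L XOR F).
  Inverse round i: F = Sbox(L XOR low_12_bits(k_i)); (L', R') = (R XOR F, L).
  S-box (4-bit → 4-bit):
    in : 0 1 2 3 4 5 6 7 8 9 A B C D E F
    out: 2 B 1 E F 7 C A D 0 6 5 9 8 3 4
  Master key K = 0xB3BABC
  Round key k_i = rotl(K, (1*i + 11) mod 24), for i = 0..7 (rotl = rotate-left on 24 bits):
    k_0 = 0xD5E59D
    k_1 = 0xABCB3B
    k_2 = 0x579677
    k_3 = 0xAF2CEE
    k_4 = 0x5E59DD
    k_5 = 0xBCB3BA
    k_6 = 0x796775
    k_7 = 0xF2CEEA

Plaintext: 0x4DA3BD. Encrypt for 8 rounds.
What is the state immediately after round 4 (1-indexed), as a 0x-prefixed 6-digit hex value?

0xD176B3

s_0 = plaintext = 0x4DA3BD
s_1 = Round(s_0, k_0) = 0x3BD8C8
s_2 = Round(s_1, k_1) = 0x8C8DF3
s_3 = Round(s_2, k_2) = 0xDF3D17
s_4 = Round(s_3, k_3) = 0xD176B3
s_5 = Round(s_4, k_4) = 0x6B39D4
s_6 = Round(s_5, k_5) = 0x9D4070
s_7 = Round(s_6, k_6) = 0x0703F3
s_8 = Round(s_7, k_7) = 0x3F38C0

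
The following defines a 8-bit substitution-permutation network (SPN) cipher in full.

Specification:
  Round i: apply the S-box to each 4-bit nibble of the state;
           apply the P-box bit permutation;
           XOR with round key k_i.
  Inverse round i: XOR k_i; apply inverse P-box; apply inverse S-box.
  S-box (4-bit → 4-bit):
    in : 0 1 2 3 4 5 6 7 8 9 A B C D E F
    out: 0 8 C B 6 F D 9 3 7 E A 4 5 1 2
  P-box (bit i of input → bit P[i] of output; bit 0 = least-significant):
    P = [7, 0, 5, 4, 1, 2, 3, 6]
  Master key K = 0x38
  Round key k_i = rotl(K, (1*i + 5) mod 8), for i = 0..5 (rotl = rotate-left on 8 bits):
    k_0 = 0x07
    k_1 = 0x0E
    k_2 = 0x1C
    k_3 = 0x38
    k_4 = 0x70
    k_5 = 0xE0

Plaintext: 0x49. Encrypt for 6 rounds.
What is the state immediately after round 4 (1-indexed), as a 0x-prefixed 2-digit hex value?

s_0 = plaintext = 0x49
s_1 = Round(s_0, k_0) = 0xAA
s_2 = Round(s_1, k_1) = 0x73
s_3 = Round(s_2, k_2) = 0xCF
s_4 = Round(s_3, k_3) = 0x31
s_5 = Round(s_4, k_4) = 0x26
s_6 = Round(s_5, k_5) = 0x18

0x31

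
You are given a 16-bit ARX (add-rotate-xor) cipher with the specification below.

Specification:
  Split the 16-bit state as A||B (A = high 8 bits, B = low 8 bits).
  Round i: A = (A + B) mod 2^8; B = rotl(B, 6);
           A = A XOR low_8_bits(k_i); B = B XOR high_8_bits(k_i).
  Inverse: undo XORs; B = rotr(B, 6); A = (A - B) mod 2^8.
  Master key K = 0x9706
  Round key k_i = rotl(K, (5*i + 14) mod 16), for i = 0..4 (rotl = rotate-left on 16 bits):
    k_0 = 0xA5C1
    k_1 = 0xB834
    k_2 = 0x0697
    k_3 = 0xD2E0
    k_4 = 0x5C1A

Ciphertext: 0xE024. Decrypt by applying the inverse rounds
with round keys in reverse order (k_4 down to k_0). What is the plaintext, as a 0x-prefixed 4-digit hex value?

s_0 = ciphertext = 0xE024
s_1 = InvRound(s_0, k_4) = 0x19E1
s_2 = InvRound(s_1, k_3) = 0x2DCC
s_3 = InvRound(s_2, k_2) = 0x8F2B
s_4 = InvRound(s_3, k_1) = 0x6D4E
s_5 = InvRound(s_4, k_0) = 0xFDAF

0xFDAF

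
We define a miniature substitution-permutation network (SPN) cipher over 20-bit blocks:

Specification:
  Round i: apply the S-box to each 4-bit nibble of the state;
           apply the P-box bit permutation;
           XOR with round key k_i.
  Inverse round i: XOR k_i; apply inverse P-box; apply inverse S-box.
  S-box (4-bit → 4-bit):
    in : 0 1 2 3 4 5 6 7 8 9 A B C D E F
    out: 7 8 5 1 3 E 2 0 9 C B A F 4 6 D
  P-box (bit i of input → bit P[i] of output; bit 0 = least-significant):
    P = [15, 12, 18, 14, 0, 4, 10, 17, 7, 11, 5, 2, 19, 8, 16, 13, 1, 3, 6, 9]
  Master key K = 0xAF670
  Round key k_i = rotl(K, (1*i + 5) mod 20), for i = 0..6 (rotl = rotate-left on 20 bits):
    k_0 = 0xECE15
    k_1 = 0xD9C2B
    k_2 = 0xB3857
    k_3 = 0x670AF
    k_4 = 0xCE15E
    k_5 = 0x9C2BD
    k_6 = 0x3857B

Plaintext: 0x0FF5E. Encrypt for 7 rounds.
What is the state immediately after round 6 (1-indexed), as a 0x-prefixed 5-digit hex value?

s_0 = plaintext = 0x0FF5E
s_1 = Round(s_0, k_0) = 0x1FAEB
s_2 = Round(s_1, k_1) = 0x4E2BF
s_3 = Round(s_2, k_2) = 0xCF9ED
s_4 = Round(s_3, k_3) = 0xB56D1
s_5 = Round(s_4, k_4) = 0xD8E56
s_6 = Round(s_5, k_5) = 0x3FECD
s_7 = Round(s_6, k_6) = 0xCA948

0x3FECD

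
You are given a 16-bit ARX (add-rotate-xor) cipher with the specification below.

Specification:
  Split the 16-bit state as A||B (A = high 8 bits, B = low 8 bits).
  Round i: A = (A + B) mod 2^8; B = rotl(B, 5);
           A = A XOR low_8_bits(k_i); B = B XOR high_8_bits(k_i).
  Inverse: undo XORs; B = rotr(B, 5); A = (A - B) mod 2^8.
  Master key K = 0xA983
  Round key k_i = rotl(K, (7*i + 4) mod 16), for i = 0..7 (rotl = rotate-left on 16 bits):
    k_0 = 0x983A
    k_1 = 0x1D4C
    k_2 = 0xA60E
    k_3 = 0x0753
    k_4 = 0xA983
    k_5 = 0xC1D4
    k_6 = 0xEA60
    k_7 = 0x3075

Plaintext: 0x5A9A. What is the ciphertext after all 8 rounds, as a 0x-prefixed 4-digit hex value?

s_0 = plaintext = 0x5A9A
s_1 = Round(s_0, k_0) = 0xCECB
s_2 = Round(s_1, k_1) = 0xD564
s_3 = Round(s_2, k_2) = 0x372A
s_4 = Round(s_3, k_3) = 0x3242
s_5 = Round(s_4, k_4) = 0xF7E1
s_6 = Round(s_5, k_5) = 0x0CFD
s_7 = Round(s_6, k_6) = 0x6955
s_8 = Round(s_7, k_7) = 0xCB9A

0xCB9A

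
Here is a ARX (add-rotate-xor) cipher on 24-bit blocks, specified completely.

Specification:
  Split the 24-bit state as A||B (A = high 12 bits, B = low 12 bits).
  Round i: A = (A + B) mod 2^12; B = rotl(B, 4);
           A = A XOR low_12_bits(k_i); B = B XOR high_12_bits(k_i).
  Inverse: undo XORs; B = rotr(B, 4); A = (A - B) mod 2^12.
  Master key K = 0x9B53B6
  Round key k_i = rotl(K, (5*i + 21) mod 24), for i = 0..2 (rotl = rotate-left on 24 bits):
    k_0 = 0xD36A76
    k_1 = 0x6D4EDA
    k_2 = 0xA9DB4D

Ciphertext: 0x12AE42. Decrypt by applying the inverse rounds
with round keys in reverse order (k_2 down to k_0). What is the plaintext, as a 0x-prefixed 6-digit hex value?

0x707F4A

s_0 = ciphertext = 0x12AE42
s_1 = InvRound(s_0, k_2) = 0xB1AF4D
s_2 = InvRound(s_1, k_1) = 0xC27999
s_3 = InvRound(s_2, k_0) = 0x707F4A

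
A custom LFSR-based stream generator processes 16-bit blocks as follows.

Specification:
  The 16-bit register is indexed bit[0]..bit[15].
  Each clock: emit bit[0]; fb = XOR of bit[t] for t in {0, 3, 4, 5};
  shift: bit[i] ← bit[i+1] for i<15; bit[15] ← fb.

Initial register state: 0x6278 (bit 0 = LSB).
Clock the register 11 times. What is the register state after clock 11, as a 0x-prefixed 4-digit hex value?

0x606C

reg_0 = 0x6278
clock 1: out=0, reg = 0xB13C
clock 2: out=0, reg = 0xD89E
clock 3: out=0, reg = 0x6C4F
clock 4: out=1, reg = 0x3627
clock 5: out=1, reg = 0x1B13
clock 6: out=1, reg = 0x0D89
clock 7: out=1, reg = 0x06C4
clock 8: out=0, reg = 0x0362
clock 9: out=0, reg = 0x81B1
clock 10: out=1, reg = 0xC0D8
clock 11: out=0, reg = 0x606C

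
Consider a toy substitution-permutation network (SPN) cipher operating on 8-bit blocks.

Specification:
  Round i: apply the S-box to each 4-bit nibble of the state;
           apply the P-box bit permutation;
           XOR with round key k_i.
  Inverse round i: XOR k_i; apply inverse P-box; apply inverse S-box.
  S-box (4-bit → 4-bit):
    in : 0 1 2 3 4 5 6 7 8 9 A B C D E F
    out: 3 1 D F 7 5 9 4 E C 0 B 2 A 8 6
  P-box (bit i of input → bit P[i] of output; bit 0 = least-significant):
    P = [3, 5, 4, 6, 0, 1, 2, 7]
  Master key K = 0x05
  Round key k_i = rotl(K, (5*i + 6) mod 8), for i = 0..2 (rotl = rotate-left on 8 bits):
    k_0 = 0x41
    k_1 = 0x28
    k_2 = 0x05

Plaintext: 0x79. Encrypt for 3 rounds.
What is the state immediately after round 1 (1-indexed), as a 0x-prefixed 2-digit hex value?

0x15

s_0 = plaintext = 0x79
s_1 = Round(s_0, k_0) = 0x15
s_2 = Round(s_1, k_1) = 0x31
s_3 = Round(s_2, k_2) = 0x8A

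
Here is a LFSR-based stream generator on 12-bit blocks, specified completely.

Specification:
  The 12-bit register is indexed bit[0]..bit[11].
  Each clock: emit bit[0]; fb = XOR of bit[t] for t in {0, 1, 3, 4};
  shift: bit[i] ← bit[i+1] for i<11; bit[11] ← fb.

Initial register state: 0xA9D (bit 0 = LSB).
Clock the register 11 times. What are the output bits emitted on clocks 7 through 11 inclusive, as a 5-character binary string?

reg_0 = 0xA9D
clock 1: out=1, reg = 0xD4E
clock 2: out=0, reg = 0x6A7
clock 3: out=1, reg = 0x353
clock 4: out=1, reg = 0x9A9
clock 5: out=1, reg = 0x4D4
clock 6: out=0, reg = 0xA6A
clock 7: out=0, reg = 0x535
clock 8: out=1, reg = 0x29A
clock 9: out=0, reg = 0x94D
clock 10: out=1, reg = 0x4A6
clock 11: out=0, reg = 0xA53

01010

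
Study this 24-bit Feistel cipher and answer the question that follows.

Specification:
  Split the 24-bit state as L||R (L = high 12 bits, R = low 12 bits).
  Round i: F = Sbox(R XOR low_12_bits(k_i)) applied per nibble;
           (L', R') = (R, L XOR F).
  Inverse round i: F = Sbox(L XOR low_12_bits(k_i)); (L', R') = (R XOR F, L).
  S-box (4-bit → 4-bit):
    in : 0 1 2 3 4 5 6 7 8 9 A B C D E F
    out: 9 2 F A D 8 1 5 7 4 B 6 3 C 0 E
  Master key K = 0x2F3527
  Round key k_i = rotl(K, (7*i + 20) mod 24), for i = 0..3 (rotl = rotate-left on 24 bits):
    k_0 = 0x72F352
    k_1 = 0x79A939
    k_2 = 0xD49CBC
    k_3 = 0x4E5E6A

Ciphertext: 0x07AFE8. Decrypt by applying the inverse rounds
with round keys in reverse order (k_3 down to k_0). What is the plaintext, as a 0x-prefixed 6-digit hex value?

s_0 = ciphertext = 0x07AFE8
s_1 = InvRound(s_0, k_3) = 0xFC107A
s_2 = InvRound(s_1, k_2) = 0xA26FC1
s_3 = InvRound(s_2, k_1) = 0x5EFA26
s_4 = InvRound(s_3, k_0) = 0xB4A5EF

0xB4A5EF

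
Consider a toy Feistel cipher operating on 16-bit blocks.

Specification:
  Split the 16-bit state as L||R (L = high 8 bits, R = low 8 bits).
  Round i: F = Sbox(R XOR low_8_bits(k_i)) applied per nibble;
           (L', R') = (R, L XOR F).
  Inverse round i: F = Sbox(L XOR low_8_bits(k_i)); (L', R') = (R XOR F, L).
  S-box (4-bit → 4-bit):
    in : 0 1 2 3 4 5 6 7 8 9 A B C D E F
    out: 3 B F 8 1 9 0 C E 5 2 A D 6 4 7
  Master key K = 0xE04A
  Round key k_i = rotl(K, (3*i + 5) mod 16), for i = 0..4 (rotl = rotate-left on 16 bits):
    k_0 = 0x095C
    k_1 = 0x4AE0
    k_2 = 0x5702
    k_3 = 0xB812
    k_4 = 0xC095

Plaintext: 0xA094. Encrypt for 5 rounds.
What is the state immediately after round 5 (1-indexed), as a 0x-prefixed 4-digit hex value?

s_0 = plaintext = 0xA094
s_1 = Round(s_0, k_0) = 0x947E
s_2 = Round(s_1, k_1) = 0x7EC0
s_3 = Round(s_2, k_2) = 0xC0A1
s_4 = Round(s_3, k_3) = 0xA168
s_5 = Round(s_4, k_4) = 0x68D7

0x68D7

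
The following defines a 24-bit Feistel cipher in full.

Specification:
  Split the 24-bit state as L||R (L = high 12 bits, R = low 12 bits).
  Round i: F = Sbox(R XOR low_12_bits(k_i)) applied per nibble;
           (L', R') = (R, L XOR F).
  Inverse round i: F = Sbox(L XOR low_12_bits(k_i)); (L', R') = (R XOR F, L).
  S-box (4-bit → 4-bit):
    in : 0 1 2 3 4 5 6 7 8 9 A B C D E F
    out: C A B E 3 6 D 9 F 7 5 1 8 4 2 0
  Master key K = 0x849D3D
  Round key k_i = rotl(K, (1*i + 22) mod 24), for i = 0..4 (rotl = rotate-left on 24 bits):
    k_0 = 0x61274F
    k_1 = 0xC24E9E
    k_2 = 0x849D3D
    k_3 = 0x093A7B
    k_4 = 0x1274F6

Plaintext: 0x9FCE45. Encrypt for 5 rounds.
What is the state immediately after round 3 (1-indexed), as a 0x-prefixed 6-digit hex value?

s_0 = plaintext = 0x9FCE45
s_1 = Round(s_0, k_0) = 0xE45E39
s_2 = Round(s_1, k_1) = 0xE3921C
s_3 = Round(s_2, k_2) = 0x21CE83
s_4 = Round(s_3, k_3) = 0xE83113
s_5 = Round(s_4, k_4) = 0x1138A5

0x21CE83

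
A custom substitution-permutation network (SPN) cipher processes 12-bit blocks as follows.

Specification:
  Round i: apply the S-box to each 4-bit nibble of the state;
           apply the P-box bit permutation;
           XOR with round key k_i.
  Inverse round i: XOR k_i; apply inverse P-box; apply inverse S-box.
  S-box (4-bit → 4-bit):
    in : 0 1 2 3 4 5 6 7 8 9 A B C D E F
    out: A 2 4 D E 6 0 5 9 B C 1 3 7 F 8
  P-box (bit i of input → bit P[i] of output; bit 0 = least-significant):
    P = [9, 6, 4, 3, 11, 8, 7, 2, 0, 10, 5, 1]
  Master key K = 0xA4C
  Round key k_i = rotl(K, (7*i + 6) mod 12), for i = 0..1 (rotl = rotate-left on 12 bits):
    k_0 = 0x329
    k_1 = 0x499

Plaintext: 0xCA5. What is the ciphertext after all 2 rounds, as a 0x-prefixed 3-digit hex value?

0x6FC

s_0 = plaintext = 0xCA5
s_1 = Round(s_0, k_0) = 0x7FC
s_2 = Round(s_1, k_1) = 0x6FC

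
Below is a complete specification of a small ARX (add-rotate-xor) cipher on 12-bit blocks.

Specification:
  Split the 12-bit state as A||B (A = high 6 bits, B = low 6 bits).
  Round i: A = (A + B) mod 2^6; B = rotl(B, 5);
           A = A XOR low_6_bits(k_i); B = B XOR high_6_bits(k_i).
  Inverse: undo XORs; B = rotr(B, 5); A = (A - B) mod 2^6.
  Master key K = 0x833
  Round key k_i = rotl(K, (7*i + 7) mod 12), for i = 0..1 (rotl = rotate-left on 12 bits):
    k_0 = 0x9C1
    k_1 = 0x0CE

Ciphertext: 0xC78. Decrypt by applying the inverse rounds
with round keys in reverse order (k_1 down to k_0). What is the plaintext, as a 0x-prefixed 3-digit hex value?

0xA60

s_0 = ciphertext = 0xC78
s_1 = InvRound(s_0, k_1) = 0x237
s_2 = InvRound(s_1, k_0) = 0xA60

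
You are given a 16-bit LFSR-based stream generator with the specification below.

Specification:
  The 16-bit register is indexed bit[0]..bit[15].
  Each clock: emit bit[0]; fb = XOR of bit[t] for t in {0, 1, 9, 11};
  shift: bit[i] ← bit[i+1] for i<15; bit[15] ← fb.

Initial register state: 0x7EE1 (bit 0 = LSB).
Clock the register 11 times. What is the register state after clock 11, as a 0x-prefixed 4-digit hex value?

reg_0 = 0x7EE1
clock 1: out=1, reg = 0xBF70
clock 2: out=0, reg = 0x5FB8
clock 3: out=0, reg = 0x2FDC
clock 4: out=0, reg = 0x17EE
clock 5: out=0, reg = 0x0BF7
clock 6: out=1, reg = 0x05FB
clock 7: out=1, reg = 0x02FD
clock 8: out=1, reg = 0x017E
clock 9: out=0, reg = 0x80BF
clock 10: out=1, reg = 0x405F
clock 11: out=1, reg = 0x202F

0x202F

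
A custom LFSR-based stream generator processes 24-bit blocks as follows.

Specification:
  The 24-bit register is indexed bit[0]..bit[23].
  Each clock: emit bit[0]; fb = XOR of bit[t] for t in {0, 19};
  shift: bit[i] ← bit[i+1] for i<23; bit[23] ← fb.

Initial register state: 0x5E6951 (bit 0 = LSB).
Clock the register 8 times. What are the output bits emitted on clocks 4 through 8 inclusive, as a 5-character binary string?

reg_0 = 0x5E6951
clock 1: out=1, reg = 0x2F34A8
clock 2: out=0, reg = 0x979A54
clock 3: out=0, reg = 0x4BCD2A
clock 4: out=0, reg = 0xA5E695
clock 5: out=1, reg = 0xD2F34A
clock 6: out=0, reg = 0x6979A5
clock 7: out=1, reg = 0x34BCD2
clock 8: out=0, reg = 0x1A5E69

01010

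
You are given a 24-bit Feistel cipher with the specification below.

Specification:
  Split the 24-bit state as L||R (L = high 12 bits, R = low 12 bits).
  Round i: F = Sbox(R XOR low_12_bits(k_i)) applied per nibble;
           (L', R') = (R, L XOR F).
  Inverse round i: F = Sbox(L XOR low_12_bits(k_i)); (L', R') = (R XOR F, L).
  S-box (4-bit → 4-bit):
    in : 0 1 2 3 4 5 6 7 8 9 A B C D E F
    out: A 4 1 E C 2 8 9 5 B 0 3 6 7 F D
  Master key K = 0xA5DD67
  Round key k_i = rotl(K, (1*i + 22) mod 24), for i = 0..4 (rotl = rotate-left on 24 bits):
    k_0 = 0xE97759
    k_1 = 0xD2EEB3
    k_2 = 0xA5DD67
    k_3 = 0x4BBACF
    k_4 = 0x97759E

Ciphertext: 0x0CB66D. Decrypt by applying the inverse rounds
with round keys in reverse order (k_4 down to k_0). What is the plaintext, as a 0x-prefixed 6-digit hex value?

s_0 = ciphertext = 0x0CB66D
s_1 = InvRound(s_0, k_4) = 0x44F0CB
s_2 = InvRound(s_1, k_3) = 0xF9144F
s_3 = InvRound(s_2, k_2) = 0x597F91
s_4 = InvRound(s_3, k_1) = 0xC8D597
s_5 = InvRound(s_4, k_0) = 0x6EBC8D

0x6EBC8D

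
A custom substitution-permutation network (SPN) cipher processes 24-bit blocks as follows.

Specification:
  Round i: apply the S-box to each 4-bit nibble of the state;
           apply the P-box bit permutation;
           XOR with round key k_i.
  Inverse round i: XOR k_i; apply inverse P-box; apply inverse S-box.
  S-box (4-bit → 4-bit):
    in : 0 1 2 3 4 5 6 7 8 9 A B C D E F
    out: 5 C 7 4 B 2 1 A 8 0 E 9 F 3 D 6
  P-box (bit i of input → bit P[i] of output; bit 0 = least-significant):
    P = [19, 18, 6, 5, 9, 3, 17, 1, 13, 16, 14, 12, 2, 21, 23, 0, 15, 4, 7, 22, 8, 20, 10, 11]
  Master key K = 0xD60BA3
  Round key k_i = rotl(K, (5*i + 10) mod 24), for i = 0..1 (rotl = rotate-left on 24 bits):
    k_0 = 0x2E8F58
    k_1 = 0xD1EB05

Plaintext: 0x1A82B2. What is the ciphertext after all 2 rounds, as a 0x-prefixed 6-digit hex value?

s_0 = plaintext = 0x1A82B2
s_1 = Round(s_0, k_0) = 0x63E18B
s_2 = Round(s_1, k_1) = 0x59BAA2

0x59BAA2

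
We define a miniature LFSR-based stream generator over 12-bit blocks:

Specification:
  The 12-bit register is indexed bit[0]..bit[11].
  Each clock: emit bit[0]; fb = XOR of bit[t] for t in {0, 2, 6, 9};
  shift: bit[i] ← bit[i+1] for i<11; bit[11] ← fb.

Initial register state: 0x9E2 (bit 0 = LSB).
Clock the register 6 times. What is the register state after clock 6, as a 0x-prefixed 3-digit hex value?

0xC67

reg_0 = 0x9E2
clock 1: out=0, reg = 0xCF1
clock 2: out=1, reg = 0x678
clock 3: out=0, reg = 0x33C
clock 4: out=0, reg = 0x19E
clock 5: out=0, reg = 0x8CF
clock 6: out=1, reg = 0xC67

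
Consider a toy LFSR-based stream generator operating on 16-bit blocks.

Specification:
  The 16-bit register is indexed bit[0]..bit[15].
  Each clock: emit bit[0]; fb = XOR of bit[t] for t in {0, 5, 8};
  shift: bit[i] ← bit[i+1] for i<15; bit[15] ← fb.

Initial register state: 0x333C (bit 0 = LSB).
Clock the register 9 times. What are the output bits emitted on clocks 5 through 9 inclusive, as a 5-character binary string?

11001

reg_0 = 0x333C
clock 1: out=0, reg = 0x199E
clock 2: out=0, reg = 0x8CCF
clock 3: out=1, reg = 0xC667
clock 4: out=1, reg = 0x6333
clock 5: out=1, reg = 0xB199
clock 6: out=1, reg = 0x58CC
clock 7: out=0, reg = 0x2C66
clock 8: out=0, reg = 0x9633
clock 9: out=1, reg = 0x4B19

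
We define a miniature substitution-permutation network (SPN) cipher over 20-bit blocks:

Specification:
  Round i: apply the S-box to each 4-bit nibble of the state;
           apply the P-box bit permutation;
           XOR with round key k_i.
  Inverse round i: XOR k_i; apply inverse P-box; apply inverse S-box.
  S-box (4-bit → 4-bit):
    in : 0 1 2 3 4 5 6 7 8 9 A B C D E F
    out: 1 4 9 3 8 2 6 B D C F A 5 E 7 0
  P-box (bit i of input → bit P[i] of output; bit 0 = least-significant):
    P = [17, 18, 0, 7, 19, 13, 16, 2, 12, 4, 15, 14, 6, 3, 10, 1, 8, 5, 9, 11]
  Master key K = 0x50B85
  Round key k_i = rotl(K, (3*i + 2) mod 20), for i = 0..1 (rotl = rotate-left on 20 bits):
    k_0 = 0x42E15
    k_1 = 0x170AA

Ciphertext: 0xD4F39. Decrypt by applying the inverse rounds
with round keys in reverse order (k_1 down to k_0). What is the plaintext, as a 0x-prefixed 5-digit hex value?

s_0 = ciphertext = 0xD4F39
s_1 = InvRound(s_0, k_1) = 0x8933D
s_2 = InvRound(s_1, k_0) = 0x76C35

0x76C35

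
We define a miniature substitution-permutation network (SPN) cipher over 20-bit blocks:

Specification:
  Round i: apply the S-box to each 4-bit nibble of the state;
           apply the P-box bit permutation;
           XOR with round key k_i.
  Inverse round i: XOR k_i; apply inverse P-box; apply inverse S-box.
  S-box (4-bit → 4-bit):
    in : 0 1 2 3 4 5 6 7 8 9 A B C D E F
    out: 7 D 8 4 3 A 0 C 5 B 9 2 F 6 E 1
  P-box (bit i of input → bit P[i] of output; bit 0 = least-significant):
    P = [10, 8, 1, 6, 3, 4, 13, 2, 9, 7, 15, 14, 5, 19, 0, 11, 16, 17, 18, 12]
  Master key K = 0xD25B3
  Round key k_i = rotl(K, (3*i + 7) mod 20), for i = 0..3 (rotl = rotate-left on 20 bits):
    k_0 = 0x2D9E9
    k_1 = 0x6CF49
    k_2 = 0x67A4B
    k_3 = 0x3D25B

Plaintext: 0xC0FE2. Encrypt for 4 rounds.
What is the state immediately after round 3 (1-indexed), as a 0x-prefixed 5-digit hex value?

0xB3276

s_0 = plaintext = 0xC0FE2
s_1 = Round(s_0, k_0) = 0xDEB9C
s_2 = Round(s_1, k_1) = 0x8C296
s_3 = Round(s_2, k_2) = 0xB3276
s_4 = Round(s_3, k_3) = 0x1B25E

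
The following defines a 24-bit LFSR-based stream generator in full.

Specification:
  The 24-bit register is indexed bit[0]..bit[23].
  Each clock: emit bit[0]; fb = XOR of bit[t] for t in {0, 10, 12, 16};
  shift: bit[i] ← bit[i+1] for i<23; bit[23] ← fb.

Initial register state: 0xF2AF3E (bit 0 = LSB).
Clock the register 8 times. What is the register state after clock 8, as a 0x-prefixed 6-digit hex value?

reg_0 = 0xF2AF3E
clock 1: out=0, reg = 0xF9579F
clock 2: out=1, reg = 0x7CABCF
clock 3: out=1, reg = 0xBE55E7
clock 4: out=1, reg = 0xDF2AF3
clock 5: out=1, reg = 0x6F9579
clock 6: out=1, reg = 0x37CABC
clock 7: out=0, reg = 0x9BE55E
clock 8: out=0, reg = 0x4DF2AF

0x4DF2AF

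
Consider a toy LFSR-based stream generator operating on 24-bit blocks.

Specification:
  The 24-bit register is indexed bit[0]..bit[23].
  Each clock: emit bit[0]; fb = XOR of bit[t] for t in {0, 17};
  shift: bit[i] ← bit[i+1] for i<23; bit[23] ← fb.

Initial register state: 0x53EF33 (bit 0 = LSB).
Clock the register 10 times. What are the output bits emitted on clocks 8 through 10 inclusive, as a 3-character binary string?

011

reg_0 = 0x53EF33
clock 1: out=1, reg = 0x29F799
clock 2: out=1, reg = 0x94FBCC
clock 3: out=0, reg = 0x4A7DE6
clock 4: out=0, reg = 0xA53EF3
clock 5: out=1, reg = 0xD29F79
clock 6: out=1, reg = 0x694FBC
clock 7: out=0, reg = 0x34A7DE
clock 8: out=0, reg = 0x1A53EF
clock 9: out=1, reg = 0x0D29F7
clock 10: out=1, reg = 0x8694FB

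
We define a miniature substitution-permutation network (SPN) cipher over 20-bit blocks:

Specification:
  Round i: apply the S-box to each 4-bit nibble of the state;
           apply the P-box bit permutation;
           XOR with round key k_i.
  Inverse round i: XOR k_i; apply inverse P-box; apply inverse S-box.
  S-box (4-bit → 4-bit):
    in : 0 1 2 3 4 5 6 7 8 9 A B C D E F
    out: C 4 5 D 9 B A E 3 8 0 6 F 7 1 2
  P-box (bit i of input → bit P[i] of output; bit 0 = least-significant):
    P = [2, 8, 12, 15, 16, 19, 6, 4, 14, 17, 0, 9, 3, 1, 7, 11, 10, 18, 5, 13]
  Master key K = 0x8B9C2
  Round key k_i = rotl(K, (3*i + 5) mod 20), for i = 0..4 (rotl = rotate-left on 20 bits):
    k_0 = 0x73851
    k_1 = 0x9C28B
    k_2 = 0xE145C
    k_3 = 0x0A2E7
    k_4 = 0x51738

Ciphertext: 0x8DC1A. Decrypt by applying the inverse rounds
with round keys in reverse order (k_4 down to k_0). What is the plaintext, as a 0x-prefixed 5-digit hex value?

s_0 = ciphertext = 0x8DC1A
s_1 = InvRound(s_0, k_4) = 0xB6486
s_2 = InvRound(s_1, k_3) = 0x2ACD9
s_3 = InvRound(s_2, k_2) = 0x601F3
s_4 = InvRound(s_3, k_1) = 0xBE5C6
s_5 = InvRound(s_4, k_0) = 0x8726C

0x8726C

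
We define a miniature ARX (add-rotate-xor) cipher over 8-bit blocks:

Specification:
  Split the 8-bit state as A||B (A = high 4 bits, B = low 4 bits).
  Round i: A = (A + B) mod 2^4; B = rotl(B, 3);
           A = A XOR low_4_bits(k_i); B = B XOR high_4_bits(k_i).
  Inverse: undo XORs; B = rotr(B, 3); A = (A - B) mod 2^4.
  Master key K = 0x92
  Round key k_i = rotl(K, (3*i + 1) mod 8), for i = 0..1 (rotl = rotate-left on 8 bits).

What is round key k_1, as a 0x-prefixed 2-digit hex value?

K = 0x92
k_0 = rotl(K, (3*0+1) mod 8) = rotl(K, 1) = 0x25
k_1 = rotl(K, (3*1+1) mod 8) = rotl(K, 4) = 0x29

0x29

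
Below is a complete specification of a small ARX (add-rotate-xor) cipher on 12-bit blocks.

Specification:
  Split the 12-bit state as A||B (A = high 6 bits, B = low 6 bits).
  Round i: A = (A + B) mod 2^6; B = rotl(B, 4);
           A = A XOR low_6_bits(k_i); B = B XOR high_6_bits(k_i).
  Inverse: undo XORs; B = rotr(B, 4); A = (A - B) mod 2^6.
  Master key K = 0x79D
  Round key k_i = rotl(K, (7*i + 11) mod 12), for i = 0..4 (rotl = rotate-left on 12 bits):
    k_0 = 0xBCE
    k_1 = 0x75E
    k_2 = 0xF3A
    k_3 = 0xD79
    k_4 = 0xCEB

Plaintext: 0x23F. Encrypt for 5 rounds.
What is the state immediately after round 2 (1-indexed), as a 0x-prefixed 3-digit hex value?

0x1D9

s_0 = plaintext = 0x23F
s_1 = Round(s_0, k_0) = 0x250
s_2 = Round(s_1, k_1) = 0x1D9
s_3 = Round(s_2, k_2) = 0x6AA
s_4 = Round(s_3, k_3) = 0xF5F
s_5 = Round(s_4, k_4) = 0xDC4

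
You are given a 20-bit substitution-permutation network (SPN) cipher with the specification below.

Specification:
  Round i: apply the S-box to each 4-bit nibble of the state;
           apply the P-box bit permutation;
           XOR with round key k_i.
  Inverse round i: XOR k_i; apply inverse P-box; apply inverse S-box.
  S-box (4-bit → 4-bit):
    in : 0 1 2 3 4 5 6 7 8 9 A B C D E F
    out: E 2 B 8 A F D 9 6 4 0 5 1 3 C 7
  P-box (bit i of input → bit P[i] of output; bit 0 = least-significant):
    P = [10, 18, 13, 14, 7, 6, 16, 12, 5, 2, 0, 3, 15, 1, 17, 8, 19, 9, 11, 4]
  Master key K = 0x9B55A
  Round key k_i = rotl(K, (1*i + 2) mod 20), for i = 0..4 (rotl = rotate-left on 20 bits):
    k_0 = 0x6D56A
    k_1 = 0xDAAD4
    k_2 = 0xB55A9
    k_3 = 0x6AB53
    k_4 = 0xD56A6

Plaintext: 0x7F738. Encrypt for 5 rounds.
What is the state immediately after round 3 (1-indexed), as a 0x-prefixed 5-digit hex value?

0x9E4AF

s_0 = plaintext = 0x7F738
s_1 = Round(s_0, k_0) = 0x86550
s_2 = Round(s_1, k_1) = 0xA5139
s_3 = Round(s_2, k_2) = 0x9E4AF
s_4 = Round(s_3, k_3) = 0x0865F
s_5 = Round(s_4, k_4) = 0xA685D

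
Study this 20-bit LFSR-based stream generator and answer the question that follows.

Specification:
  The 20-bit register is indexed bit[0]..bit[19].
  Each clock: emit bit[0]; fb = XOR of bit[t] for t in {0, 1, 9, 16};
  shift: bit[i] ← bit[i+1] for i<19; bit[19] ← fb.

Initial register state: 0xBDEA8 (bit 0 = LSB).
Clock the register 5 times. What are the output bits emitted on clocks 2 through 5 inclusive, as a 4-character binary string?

0010

reg_0 = 0xBDEA8
clock 1: out=0, reg = 0x5EF54
clock 2: out=0, reg = 0x2F7AA
clock 3: out=0, reg = 0x17BD5
clock 4: out=1, reg = 0x8BDEA
clock 5: out=0, reg = 0xC5EF5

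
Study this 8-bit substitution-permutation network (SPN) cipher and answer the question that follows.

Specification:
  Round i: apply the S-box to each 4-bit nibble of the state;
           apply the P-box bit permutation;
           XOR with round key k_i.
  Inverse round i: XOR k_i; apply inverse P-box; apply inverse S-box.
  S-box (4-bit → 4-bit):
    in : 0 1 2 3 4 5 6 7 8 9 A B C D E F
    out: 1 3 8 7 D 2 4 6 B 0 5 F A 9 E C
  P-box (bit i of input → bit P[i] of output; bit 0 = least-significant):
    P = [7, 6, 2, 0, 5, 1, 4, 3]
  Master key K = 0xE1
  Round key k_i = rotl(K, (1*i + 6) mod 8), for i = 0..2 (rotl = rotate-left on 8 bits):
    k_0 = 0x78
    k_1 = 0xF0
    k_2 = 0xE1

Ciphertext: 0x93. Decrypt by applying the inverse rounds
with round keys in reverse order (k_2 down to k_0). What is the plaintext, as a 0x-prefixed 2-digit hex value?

s_0 = ciphertext = 0x93
s_1 = InvRound(s_0, k_2) = 0x35
s_2 = InvRound(s_1, k_1) = 0x9B
s_3 = InvRound(s_2, k_0) = 0x18

0x18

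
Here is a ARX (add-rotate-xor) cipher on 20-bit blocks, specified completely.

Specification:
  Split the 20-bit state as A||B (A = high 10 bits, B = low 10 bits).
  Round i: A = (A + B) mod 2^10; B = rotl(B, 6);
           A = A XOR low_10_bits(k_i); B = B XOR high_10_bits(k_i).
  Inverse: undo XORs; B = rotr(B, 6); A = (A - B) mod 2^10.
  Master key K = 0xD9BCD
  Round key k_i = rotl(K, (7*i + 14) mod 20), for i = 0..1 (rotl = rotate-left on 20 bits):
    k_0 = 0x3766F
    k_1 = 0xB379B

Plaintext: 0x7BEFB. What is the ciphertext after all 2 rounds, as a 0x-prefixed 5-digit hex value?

s_0 = plaintext = 0x7BEFB
s_1 = Round(s_0, k_0) = 0xA1632
s_2 = Round(s_1, k_1) = 0xCB26E

0xCB26E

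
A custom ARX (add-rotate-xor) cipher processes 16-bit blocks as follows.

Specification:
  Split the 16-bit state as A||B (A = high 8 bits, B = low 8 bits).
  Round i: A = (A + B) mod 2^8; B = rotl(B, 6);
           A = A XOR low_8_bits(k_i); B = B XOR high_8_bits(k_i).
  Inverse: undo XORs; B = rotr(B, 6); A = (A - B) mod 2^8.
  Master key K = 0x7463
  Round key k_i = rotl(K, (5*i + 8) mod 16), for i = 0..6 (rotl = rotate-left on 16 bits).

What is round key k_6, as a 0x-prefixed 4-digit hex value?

K = 0x7463
k_0 = rotl(K, (5*0+8) mod 16) = rotl(K, 8) = 0x6374
k_1 = rotl(K, (5*1+8) mod 16) = rotl(K, 13) = 0x6E8C
k_2 = rotl(K, (5*2+8) mod 16) = rotl(K, 2) = 0xD18D
k_3 = rotl(K, (5*3+8) mod 16) = rotl(K, 7) = 0x31BA
k_4 = rotl(K, (5*4+8) mod 16) = rotl(K, 12) = 0x3746
k_5 = rotl(K, (5*5+8) mod 16) = rotl(K, 1) = 0xE8C6
k_6 = rotl(K, (5*6+8) mod 16) = rotl(K, 6) = 0x18DD

0x18DD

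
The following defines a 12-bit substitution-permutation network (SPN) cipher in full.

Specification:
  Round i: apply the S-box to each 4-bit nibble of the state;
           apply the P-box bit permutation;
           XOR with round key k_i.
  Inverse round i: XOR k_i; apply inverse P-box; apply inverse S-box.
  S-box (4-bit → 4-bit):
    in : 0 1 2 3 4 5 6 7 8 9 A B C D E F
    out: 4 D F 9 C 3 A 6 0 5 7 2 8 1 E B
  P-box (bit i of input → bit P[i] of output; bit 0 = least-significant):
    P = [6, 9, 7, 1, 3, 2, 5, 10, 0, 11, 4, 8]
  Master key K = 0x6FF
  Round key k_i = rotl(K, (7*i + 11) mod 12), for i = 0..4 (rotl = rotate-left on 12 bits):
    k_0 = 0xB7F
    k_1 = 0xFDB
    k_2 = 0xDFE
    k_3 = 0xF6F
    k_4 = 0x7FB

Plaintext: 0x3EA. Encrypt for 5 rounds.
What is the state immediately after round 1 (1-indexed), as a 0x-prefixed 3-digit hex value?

s_0 = plaintext = 0x3EA
s_1 = Round(s_0, k_0) = 0xC9A
s_2 = Round(s_1, k_1) = 0xC33
s_3 = Round(s_2, k_2) = 0x8B4
s_4 = Round(s_3, k_3) = 0xFE9
s_5 = Round(s_4, k_4) = 0xA1E

0xC9A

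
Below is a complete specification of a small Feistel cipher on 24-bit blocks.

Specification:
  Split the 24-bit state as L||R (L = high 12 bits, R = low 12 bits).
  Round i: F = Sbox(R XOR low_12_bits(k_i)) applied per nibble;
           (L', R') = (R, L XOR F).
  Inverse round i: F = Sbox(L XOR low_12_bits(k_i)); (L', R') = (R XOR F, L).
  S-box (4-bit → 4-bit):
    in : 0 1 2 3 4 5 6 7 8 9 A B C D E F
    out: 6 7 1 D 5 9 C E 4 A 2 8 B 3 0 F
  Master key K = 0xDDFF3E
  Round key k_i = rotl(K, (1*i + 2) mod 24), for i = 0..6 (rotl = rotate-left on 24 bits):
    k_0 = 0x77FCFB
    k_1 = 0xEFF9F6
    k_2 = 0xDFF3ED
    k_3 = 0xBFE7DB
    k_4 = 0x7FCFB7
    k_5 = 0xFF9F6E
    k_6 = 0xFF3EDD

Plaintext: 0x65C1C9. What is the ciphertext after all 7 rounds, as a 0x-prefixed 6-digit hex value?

s_0 = plaintext = 0x65C1C9
s_1 = Round(s_0, k_0) = 0x1C958D
s_2 = Round(s_1, k_1) = 0x58DA21
s_3 = Round(s_2, k_2) = 0xA21F36
s_4 = Round(s_3, k_3) = 0xF36E22
s_5 = Round(s_4, k_4) = 0xE2289F
s_6 = Round(s_5, k_5) = 0x89F0D5
s_7 = Round(s_6, k_6) = 0x0D58FB

0x0D58FB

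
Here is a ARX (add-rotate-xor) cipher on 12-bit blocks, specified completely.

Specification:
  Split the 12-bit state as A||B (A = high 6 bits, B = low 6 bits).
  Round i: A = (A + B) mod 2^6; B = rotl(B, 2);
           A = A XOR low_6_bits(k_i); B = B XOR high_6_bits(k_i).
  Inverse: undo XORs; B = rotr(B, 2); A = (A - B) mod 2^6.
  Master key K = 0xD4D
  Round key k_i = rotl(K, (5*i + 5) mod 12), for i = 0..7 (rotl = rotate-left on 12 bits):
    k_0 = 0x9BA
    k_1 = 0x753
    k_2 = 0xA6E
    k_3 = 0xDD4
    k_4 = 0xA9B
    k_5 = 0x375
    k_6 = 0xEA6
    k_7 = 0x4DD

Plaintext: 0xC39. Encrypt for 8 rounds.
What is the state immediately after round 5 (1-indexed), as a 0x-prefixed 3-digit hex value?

0x3B6

s_0 = plaintext = 0xC39
s_1 = Round(s_0, k_0) = 0x4C1
s_2 = Round(s_1, k_1) = 0x1D9
s_3 = Round(s_2, k_2) = 0x38C
s_4 = Round(s_3, k_3) = 0x387
s_5 = Round(s_4, k_4) = 0x3B6
s_6 = Round(s_5, k_5) = 0xC56
s_7 = Round(s_6, k_6) = 0x863
s_8 = Round(s_7, k_7) = 0x65D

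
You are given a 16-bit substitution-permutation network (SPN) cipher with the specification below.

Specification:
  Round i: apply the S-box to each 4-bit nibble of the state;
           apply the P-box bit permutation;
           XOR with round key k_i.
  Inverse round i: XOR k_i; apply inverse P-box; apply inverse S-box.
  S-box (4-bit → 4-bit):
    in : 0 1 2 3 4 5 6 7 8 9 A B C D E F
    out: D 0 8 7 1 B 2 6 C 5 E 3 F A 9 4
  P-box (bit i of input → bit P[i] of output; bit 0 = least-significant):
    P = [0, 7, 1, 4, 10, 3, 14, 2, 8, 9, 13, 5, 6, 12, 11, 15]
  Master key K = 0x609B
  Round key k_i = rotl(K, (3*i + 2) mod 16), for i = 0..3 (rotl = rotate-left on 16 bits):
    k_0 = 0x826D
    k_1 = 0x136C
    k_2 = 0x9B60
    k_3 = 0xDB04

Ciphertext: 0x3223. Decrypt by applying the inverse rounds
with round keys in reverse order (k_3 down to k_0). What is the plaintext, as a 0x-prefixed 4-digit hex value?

s_0 = ciphertext = 0x3223
s_1 = InvRound(s_0, k_3) = 0x8089
s_2 = InvRound(s_1, k_2) = 0x356B
s_3 = InvRound(s_2, k_1) = 0x17E9
s_4 = InvRound(s_3, k_0) = 0xD4E6

0xD4E6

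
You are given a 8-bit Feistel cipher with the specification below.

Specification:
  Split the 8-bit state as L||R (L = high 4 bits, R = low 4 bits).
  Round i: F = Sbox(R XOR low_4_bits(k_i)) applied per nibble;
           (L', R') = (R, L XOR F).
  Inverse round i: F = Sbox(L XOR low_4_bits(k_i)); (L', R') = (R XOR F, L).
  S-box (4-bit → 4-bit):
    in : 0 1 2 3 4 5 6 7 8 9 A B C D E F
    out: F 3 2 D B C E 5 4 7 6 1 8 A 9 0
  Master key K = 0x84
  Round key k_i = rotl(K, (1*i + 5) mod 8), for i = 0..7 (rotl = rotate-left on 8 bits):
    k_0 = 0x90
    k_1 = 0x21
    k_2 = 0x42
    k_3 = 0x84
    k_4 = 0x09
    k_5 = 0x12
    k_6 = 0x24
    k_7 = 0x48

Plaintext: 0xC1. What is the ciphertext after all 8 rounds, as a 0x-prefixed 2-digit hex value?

0x74

s_0 = plaintext = 0xC1
s_1 = Round(s_0, k_0) = 0x1F
s_2 = Round(s_1, k_1) = 0xF8
s_3 = Round(s_2, k_2) = 0x89
s_4 = Round(s_3, k_3) = 0x92
s_5 = Round(s_4, k_4) = 0x28
s_6 = Round(s_5, k_5) = 0x84
s_7 = Round(s_6, k_6) = 0x47
s_8 = Round(s_7, k_7) = 0x74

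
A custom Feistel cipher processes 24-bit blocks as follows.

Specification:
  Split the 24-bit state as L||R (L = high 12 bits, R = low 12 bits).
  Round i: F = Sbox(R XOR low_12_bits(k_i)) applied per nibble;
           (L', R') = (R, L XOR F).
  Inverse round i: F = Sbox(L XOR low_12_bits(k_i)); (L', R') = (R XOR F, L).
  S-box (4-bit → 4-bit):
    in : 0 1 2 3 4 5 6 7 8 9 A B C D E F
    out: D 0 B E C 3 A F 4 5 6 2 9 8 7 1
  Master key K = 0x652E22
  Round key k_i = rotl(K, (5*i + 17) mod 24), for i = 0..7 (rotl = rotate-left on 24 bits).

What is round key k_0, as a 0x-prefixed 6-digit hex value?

K = 0x652E22
k_0 = rotl(K, (5*0+17) mod 24) = rotl(K, 17) = 0x44CA5C

0x44CA5C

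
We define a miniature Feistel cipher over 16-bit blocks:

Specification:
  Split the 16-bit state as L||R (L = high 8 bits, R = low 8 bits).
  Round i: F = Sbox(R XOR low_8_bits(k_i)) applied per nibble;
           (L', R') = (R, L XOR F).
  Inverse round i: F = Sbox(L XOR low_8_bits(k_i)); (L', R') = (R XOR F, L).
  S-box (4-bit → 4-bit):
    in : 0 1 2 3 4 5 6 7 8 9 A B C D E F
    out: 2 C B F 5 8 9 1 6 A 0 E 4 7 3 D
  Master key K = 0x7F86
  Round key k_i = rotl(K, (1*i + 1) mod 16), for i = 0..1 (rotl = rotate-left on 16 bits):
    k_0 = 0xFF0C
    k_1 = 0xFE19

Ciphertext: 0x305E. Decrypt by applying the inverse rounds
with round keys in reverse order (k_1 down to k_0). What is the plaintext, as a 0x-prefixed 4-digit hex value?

0x06E4

s_0 = ciphertext = 0x305E
s_1 = InvRound(s_0, k_1) = 0xE430
s_2 = InvRound(s_1, k_0) = 0x06E4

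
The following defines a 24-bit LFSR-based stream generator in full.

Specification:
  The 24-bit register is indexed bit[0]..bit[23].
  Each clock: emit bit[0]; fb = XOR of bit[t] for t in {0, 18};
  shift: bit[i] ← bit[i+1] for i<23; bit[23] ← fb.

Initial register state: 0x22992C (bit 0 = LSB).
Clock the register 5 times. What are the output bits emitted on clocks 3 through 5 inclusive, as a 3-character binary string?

110

reg_0 = 0x22992C
clock 1: out=0, reg = 0x114C96
clock 2: out=0, reg = 0x08A64B
clock 3: out=1, reg = 0x845325
clock 4: out=1, reg = 0x422992
clock 5: out=0, reg = 0x2114C9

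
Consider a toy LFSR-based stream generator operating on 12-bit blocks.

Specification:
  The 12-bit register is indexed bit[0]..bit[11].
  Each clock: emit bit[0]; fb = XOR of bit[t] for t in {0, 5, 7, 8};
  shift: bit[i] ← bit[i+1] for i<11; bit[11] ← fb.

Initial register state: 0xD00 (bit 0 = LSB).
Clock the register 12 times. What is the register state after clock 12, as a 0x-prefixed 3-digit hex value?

0x9EF

reg_0 = 0xD00
clock 1: out=0, reg = 0xE80
clock 2: out=0, reg = 0xF40
clock 3: out=0, reg = 0xFA0
clock 4: out=0, reg = 0xFD0
clock 5: out=0, reg = 0x7E8
clock 6: out=0, reg = 0xBF4
clock 7: out=0, reg = 0xDFA
clock 8: out=0, reg = 0xEFD
clock 9: out=1, reg = 0xF7E
clock 10: out=0, reg = 0x7BF
clock 11: out=1, reg = 0x3DF
clock 12: out=1, reg = 0x9EF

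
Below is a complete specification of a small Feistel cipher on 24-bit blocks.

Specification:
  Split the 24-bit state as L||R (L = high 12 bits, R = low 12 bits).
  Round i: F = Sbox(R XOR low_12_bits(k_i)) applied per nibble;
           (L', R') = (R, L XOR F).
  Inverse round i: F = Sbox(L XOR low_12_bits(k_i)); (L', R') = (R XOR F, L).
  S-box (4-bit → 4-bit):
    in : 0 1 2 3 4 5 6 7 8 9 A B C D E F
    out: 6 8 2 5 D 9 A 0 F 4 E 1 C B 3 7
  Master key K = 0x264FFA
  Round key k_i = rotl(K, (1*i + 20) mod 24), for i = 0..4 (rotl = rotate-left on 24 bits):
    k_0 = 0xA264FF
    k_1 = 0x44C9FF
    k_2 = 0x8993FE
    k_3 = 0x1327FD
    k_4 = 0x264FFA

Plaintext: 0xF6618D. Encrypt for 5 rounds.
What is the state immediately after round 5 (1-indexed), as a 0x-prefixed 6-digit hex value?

s_0 = plaintext = 0xF6618D
s_1 = Round(s_0, k_0) = 0x18D664
s_2 = Round(s_1, k_1) = 0x6646CC
s_3 = Round(s_2, k_2) = 0x6CCF36
s_4 = Round(s_3, k_3) = 0xF3690D
s_5 = Round(s_4, k_4) = 0x90D546

0x90D546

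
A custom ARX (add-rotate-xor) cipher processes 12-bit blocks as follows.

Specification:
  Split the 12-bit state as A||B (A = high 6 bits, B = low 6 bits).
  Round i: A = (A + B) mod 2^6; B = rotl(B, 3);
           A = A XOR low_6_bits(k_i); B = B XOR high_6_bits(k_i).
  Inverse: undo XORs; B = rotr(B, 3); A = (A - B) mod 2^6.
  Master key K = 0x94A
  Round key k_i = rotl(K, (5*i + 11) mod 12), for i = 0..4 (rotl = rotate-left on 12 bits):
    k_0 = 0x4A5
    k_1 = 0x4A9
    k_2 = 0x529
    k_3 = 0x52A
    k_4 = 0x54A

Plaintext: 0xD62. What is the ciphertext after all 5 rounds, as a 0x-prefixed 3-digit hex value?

s_0 = plaintext = 0xD62
s_1 = Round(s_0, k_0) = 0xC86
s_2 = Round(s_1, k_1) = 0x462
s_3 = Round(s_2, k_2) = 0x680
s_4 = Round(s_3, k_3) = 0xC14
s_5 = Round(s_4, k_4) = 0x3B7

0x3B7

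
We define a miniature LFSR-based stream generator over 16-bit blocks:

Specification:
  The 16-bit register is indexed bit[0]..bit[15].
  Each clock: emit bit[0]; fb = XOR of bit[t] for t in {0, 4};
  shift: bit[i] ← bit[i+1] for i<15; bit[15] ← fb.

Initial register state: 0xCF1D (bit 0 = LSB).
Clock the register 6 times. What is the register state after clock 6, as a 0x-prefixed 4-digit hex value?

reg_0 = 0xCF1D
clock 1: out=1, reg = 0x678E
clock 2: out=0, reg = 0x33C7
clock 3: out=1, reg = 0x99E3
clock 4: out=1, reg = 0xCCF1
clock 5: out=1, reg = 0x6678
clock 6: out=0, reg = 0xB33C

0xB33C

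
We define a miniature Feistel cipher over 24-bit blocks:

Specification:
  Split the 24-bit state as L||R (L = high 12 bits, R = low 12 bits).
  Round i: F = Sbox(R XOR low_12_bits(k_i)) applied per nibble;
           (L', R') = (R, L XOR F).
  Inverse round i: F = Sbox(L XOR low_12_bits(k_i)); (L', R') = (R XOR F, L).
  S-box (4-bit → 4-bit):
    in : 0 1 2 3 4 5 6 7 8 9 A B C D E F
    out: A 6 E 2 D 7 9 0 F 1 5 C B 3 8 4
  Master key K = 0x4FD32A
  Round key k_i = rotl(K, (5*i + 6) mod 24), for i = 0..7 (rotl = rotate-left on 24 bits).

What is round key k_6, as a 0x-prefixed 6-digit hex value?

K = 0x4FD32A
k_0 = rotl(K, (5*0+6) mod 24) = rotl(K, 6) = 0xF4CA93
k_1 = rotl(K, (5*1+6) mod 24) = rotl(K, 11) = 0x99527E
k_2 = rotl(K, (5*2+6) mod 24) = rotl(K, 16) = 0x2A4FD3
k_3 = rotl(K, (5*3+6) mod 24) = rotl(K, 21) = 0x49FA65
k_4 = rotl(K, (5*4+6) mod 24) = rotl(K, 2) = 0x3F4CA9
k_5 = rotl(K, (5*5+6) mod 24) = rotl(K, 7) = 0xE99527
k_6 = rotl(K, (5*6+6) mod 24) = rotl(K, 12) = 0x32A4FD

0x32A4FD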